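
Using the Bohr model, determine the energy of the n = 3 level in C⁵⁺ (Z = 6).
-54.42 eV

For hydrogen-like ions, the energy levels scale with Z²:
E_n = -13.6057 Z² / n² eV

For C⁵⁺ (Z = 6) at n = 3:
E_3 = -13.6057 × 6² / 3²
E_3 = -13.6057 × 36 / 9
E_3 = -489.8052 / 9
E_3 = -54.42 eV

The energy is 36 times more negative than hydrogen at the same n due to the stronger nuclear charge.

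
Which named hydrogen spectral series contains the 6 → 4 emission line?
Brackett series

The spectral series in hydrogen are named based on the final (lower) energy level:
- Lyman series: n_final = 1 (ultraviolet)
- Balmer series: n_final = 2 (visible/near-UV)
- Paschen series: n_final = 3 (infrared)
- Brackett series: n_final = 4 (infrared)
- Pfund series: n_final = 5 (far infrared)

Since this transition ends at n = 4, it belongs to the Brackett series.

For reference, this 6 → 4 line has photon energy
ΔE = 13.6057 eV × (1/4² - 1/6²) = 0.47242013889 eV,
corresponding to wavelength λ = hc/ΔE = 1239.84 eV·nm / 0.47242013889 eV = 2624.44358 nm in the infrared region.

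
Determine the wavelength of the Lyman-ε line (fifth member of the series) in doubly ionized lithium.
10.41446 nm

The lines of a series are numbered from the longest wavelength (smallest ΔE) outward; the fifth line is the transition from n = n_f + 5 to n_f.
The Lyman series has all transitions ending at n_f = 1.

For Li²⁺ (Z = 3), the fifth line (ε-line) is the jump from n = 6 to n = 1:
E_6 = -13.6057 × 3² / 6² = -3.4014250 eV
E_1 = -13.6057 × 3² / 1² = -122.4513000 eV
ΔE = E_6 - E_1 = 119.0498750 eV

λ = hc/E = 1239.84 eV·nm / 119.0498750 eV
λ = 10.41446 nm

This is the ε-line of the Lyman series in Li²⁺.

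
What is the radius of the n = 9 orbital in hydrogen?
4.2863 nm (or 42.8633 Å)

The Bohr radius formula is:
r_n = n² a₀ / Z

where a₀ = 0.0529177 nm is the Bohr radius.

For H (Z = 1) at n = 9:
r_9 = 9² × 0.0529177 nm / 1
r_9 = 81 × 0.0529177 nm / 1
r_9 = 4.28633 nm / 1
r_9 = 4.2863 nm

The electron orbits at approximately 4.2863 nm from the nucleus.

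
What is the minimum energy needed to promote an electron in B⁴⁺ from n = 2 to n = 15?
83.524 eV

The energy levels of a hydrogen-like atom are E_n = -13.6057 Z² eV / n².

Energy at n = 2: E_2 = -13.6057 × 5² / 2² = -85.035625 eV
Energy at n = 15: E_15 = -13.6057 × 5² / 15² = -1.511744 eV

The excitation energy is the difference:
ΔE = E_15 - E_2
ΔE = -1.511744 - (-85.035625)
ΔE = 83.524 eV

Since this is positive, energy must be absorbed (photon absorption).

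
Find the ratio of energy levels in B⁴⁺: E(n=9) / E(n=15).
2.7778

Using E_n = -13.6057 Z² / n² eV with Z = 5:

E_9 = -13.6057 × 5² / 9² = -340.1425 / 81 = -4.1992901235 eV
E_15 = -13.6057 × 5² / 15² = -340.1425 / 225 = -1.5117444444 eV

The ratio is:
E_9/E_15 = (-4.1992901235) / (-1.5117444444)
E_9/E_15 = (-340.1425/81) / (-340.1425/225)
E_9/E_15 = 225/81
E_9/E_15 = 2.7778
(Note: the Z² factors cancel in the ratio.)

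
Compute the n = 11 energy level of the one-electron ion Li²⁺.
-1.012 eV

For hydrogen-like ions, the energy levels scale with Z²:
E_n = -13.6057 Z² / n² eV

For Li²⁺ (Z = 3) at n = 11:
E_11 = -13.6057 × 3² / 11²
E_11 = -13.6057 × 9 / 121
E_11 = -122.4513 / 121
E_11 = -1.012 eV

The energy is 9 times more negative than hydrogen at the same n due to the stronger nuclear charge.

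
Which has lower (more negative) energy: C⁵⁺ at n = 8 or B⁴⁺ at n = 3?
B⁴⁺ at n = 3 (E = -37.79361 eV)

Using E_n = -13.6057 Z² / n² eV:

C⁵⁺ (Z = 6) at n = 8:
E = -13.6057 × 6² / 8² = -13.6057 × 36 / 64 = -7.65320625 eV

B⁴⁺ (Z = 5) at n = 3:
E = -13.6057 × 5² / 3² = -13.6057 × 25 / 9 = -37.79361111 eV

Since -37.79361111 eV < -7.65320625 eV,
B⁴⁺ at n = 3 is more tightly bound (requires more energy to ionize).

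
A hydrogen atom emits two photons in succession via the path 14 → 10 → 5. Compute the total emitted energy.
0.475 eV

The energy levels of hydrogen are E_n = -13.6057 / n² eV.

First transition (14 → 10):
ΔE₁ = |E_10 - E_14|
ΔE₁ = |-0.136057000 - (-0.069416837)| = 0.066640 eV

Second transition (10 → 5):
ΔE₂ = |E_5 - E_10|
ΔE₂ = |-0.544228000 - (-0.136057000)| = 0.408171 eV

Total energy released:
E_total = ΔE₁ + ΔE₂ = 0.066640 + 0.408171 = 0.475 eV

Note: This equals the direct transition 14 → 5: 0.475 eV ✓
Energy is conserved regardless of the path taken.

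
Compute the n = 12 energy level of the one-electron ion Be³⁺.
-1.51 eV

For hydrogen-like ions, the energy levels scale with Z²:
E_n = -13.6057 Z² / n² eV

For Be³⁺ (Z = 4) at n = 12:
E_12 = -13.6057 × 4² / 12²
E_12 = -13.6057 × 16 / 144
E_12 = -217.6912 / 144
E_12 = -1.51 eV

The energy is 16 times more negative than hydrogen at the same n due to the stronger nuclear charge.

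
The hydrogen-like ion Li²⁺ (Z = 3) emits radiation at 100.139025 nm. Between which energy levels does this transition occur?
n = 10 → n = 3

First, find the photon energy from the wavelength (hc = 1239.84 eV·nm):
E = hc/λ = 1239.84 eV·nm / 100.139025 nm = 12.381187 eV

The energy levels of Li²⁺ satisfy E_n = -13.6057 × 3² / n² eV, so an emission n_i → n_f releases
ΔE = 13.6057 × 3² × (1/n_f² − 1/n_i²) eV.

Setting ΔE equal to the photon energy:
1/n_f² − 1/n_i² = 12.381187 / (13.6057 × 3²) = 0.10111111

Since 1/n_i² must be positive, we need 1/n_f² > 0.10111111, i.e. n_f ≤ 3. For each allowed n_f, solve n_i = (1/n_f² − 0.10111111)^(−1/2) and check whether it is a whole number:
  n_f = 1: 1/n_i² = 1.00000000 − 0.10111111 = 0.89888889 → n_i = 1.055  (not an integer) ✗
  n_f = 2: 1/n_i² = 0.25000000 − 0.10111111 = 0.14888889 → n_i = 2.592  (not an integer) ✗
  n_f = 3: 1/n_i² = 0.11111111 − 0.10111111 = 0.01000000 → n_i = 10.000  → integer, n_i = 10 ✓

Only n_f = 3 gives an integer upper level, n_i = 10.

The transition is from n = 10 to n = 3 (emission).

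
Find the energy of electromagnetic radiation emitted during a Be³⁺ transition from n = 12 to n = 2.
52.91 eV

The energy levels are E_n = -13.6057 Z² eV / n².

Energy at n = 12: E_12 = -13.6057 × 4² / 12² = -1.51174 eV
Energy at n = 2: E_2 = -13.6057 × 4² / 2² = -54.42280 eV

For emission (electron falling to lower state), the photon energy is:
E_photon = E_12 - E_2 = |-1.51174 - (-54.42280)|
E_photon = 52.91 eV

This energy is carried away by the emitted photon.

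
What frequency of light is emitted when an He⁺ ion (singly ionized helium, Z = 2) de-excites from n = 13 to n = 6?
2.87672e+14 Hz

First, find the transition energy:
E_13 = -13.6057 × 2² / 13² = -0.32202840 eV
E_6 = -13.6057 × 2² / 6² = -1.51174444 eV
|ΔE| = |E_6 - E_13| = 1.18971604 eV

Convert to Joules: E = 1.18971604 eV × (1.602177 × 10⁻¹⁹ J/eV) = 1.9061357e-19 J

Using E = hf:
f = E/h = 1.9061357e-19 J / (6.62607 × 10⁻³⁴ J·s)
f = 2.87672e+14 Hz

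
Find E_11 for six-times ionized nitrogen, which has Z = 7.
-5.5097 eV

For hydrogen-like ions, the energy levels scale with Z²:
E_n = -13.6057 Z² / n² eV

For N⁶⁺ (Z = 7) at n = 11:
E_11 = -13.6057 × 7² / 11²
E_11 = -13.6057 × 49 / 121
E_11 = -666.6793 / 121
E_11 = -5.5097 eV

The energy is 49 times more negative than hydrogen at the same n due to the stronger nuclear charge.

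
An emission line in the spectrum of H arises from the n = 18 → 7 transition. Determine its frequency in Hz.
5.69858e+13 Hz

First, find the transition energy:
E_18 = -13.6057 / 18² = -0.041992901 eV
E_7 = -13.6057 / 7² = -0.277667347 eV
|ΔE| = |E_7 - E_18| = 0.235674446 eV

Convert to Joules: E = 0.235674446 eV × (1.602177 × 10⁻¹⁹ J/eV) = 3.7759218e-20 J

Using E = hf:
f = E/h = 3.7759218e-20 J / (6.62607 × 10⁻³⁴ J·s)
f = 5.69858e+13 Hz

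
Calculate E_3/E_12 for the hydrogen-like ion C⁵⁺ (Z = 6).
16.00

Using E_n = -13.6057 Z² / n² eV with Z = 6:

E_3 = -13.6057 × 6² / 3² = -489.8052 / 9 = -54.42280000 eV
E_12 = -13.6057 × 6² / 12² = -489.8052 / 144 = -3.40142500 eV

The ratio is:
E_3/E_12 = (-54.42280000) / (-3.40142500)
E_3/E_12 = (-489.8052/9) / (-489.8052/144)
E_3/E_12 = 144/9
E_3/E_12 = 16.00
(Note: the Z² factors cancel in the ratio.)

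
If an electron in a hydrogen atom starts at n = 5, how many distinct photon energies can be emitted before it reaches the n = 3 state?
3

The electron can occupy levels n = 3, 4, ..., 5 during de-excitation — that is m = 5 - 3 + 1 = 3 distinct levels.

The number of distinct spectral lines equals the number of ways to choose 2 of these m levels (each pair gives one possible emission transition):

Number of lines = m(m-1)/2 = 3×2/2 = 3

These correspond to all possible transitions between the 3 levels:
5 → 4, 5 → 3, 4 → 3

Each transition produces a photon with a unique energy (and thus wavelength). This count does not depend on Z.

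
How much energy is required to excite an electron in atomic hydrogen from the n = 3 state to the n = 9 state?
1.34 eV

The energy levels of a hydrogen-like atom are E_n = -13.6057 eV / n².

Energy at n = 3: E_3 = -13.6057 / 3² = -1.51174 eV
Energy at n = 9: E_9 = -13.6057 / 9² = -0.16797 eV

The excitation energy is the difference:
ΔE = E_9 - E_3
ΔE = -0.16797 - (-1.51174)
ΔE = 1.34 eV

Since this is positive, energy must be absorbed (photon absorption).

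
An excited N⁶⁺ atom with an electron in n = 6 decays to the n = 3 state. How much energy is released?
55.556608 eV

The energy levels are E_n = -13.6057 Z² eV / n².

Energy at n = 6: E_6 = -13.6057 × 7² / 6² = -18.518869444 eV
Energy at n = 3: E_3 = -13.6057 × 7² / 3² = -74.075477778 eV

For emission (electron falling to lower state), the photon energy is:
E_photon = E_6 - E_3 = |-18.518869444 - (-74.075477778)|
E_photon = 55.556608 eV

This energy is carried away by the emitted photon.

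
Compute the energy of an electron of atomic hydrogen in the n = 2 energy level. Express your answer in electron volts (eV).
-3.40143 eV

The energy levels of a hydrogen-like atom are given by:
E_n = -13.6057 eV / n²

For n = 2:
E_2 = -13.6057 eV / 2²
E_2 = -13.6057 eV / 4
E_2 = -3.40143 eV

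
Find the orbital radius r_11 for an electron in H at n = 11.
6.4030 nm (or 64.0304 Å)

The Bohr radius formula is:
r_n = n² a₀ / Z

where a₀ = 0.0529177 nm is the Bohr radius.

For H (Z = 1) at n = 11:
r_11 = 11² × 0.0529177 nm / 1
r_11 = 121 × 0.0529177 nm / 1
r_11 = 6.40304 nm / 1
r_11 = 6.4030 nm

The electron orbits at approximately 6.4030 nm from the nucleus.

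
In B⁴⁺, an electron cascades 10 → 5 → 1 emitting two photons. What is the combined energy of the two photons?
336.741 eV

The energy levels of B⁴⁺ are E_n = -13.6057 × 5² / n² eV.

First transition (10 → 5):
ΔE₁ = |E_5 - E_10|
ΔE₁ = |-13.605700000 - (-3.401425000)| = 10.204275 eV

Second transition (5 → 1):
ΔE₂ = |E_1 - E_5|
ΔE₂ = |-340.142500000 - (-13.605700000)| = 326.536800 eV

Total energy released:
E_total = ΔE₁ + ΔE₂ = 10.204275 + 326.536800 = 336.741 eV

Note: This equals the direct transition 10 → 1: 336.741 eV ✓
Energy is conserved regardless of the path taken.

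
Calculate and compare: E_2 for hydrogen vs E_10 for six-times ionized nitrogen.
N⁶⁺ at n = 10 (E = -6.66679 eV)

Using E_n = -13.6057 Z² / n² eV:

H (Z = 1) at n = 2:
E = -13.6057 × 1² / 2² = -13.6057 × 1 / 4 = -3.40142500 eV

N⁶⁺ (Z = 7) at n = 10:
E = -13.6057 × 7² / 10² = -13.6057 × 49 / 100 = -6.66679300 eV

Since -6.66679300 eV < -3.40142500 eV,
N⁶⁺ at n = 10 is more tightly bound (requires more energy to ionize).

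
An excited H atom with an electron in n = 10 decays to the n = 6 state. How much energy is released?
0.24 eV

The energy levels are E_n = -13.6057 eV / n².

Energy at n = 10: E_10 = -13.6057 / 10² = -0.13606 eV
Energy at n = 6: E_6 = -13.6057 / 6² = -0.37794 eV

For emission (electron falling to lower state), the photon energy is:
E_photon = E_10 - E_6 = |-0.13606 - (-0.37794)|
E_photon = 0.24 eV

This energy is carried away by the emitted photon.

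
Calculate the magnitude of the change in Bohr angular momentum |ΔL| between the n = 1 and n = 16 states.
1.582e-33 J·s (or 15ℏ)

In the Bohr model, L_n = nℏ where ℏ = 1.05457e-34 J·s.

L_16 = 16ℏ = 1.68731e-33 J·s
L_1 = 1ℏ = 1.05457e-34 J·s

ΔL = L_16 - L_1 = (16 - 1)ℏ = 15ℏ
ΔL = 15 × 1.05457e-34 J·s = 1.582e-33 J·s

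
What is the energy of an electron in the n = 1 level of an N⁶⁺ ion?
-666.679300 eV

For hydrogen-like ions, the energy levels scale with Z²:
E_n = -13.6057 Z² / n² eV

For N⁶⁺ (Z = 7) at n = 1:
E_1 = -13.6057 × 7² / 1²
E_1 = -13.6057 × 49 / 1
E_1 = -666.6793 / 1
E_1 = -666.679300 eV

The energy is 49 times more negative than hydrogen at the same n due to the stronger nuclear charge.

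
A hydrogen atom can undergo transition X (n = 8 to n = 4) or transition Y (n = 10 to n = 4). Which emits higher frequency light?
10 → 4

Calculate the energy for each transition:

Transition 8 → 4:
ΔE₁ = |E_4 - E_8| = |-13.6057/4² - (-13.6057/8²)|
ΔE₁ = |-0.850356250000 - (-0.212589062500)| = 0.637767188 eV

Transition 10 → 4:
ΔE₂ = |E_4 - E_10| = |-13.6057/4² - (-13.6057/10²)|
ΔE₂ = |-0.850356250000 - (-0.136057000000)| = 0.714299250 eV

Since 0.714299250 eV > 0.637767188 eV, the transition 10 → 4 emits the more energetic photon.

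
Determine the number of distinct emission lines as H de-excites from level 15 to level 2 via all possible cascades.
91

The electron can occupy levels n = 2, 3, ..., 15 during de-excitation — that is m = 15 - 2 + 1 = 14 distinct levels.

The number of distinct spectral lines equals the number of ways to choose 2 of these m levels (each pair gives one possible emission transition):

Number of lines = m(m-1)/2 = 14×13/2 = 91

These correspond to all possible transitions between the 14 levels:
15 → 14, 15 → 13, 15 → 12, 15 → 11, 15 → 10, 15 → 9, 15 → 8, 15 → 7...

Each transition produces a photon with a unique energy (and thus wavelength). This count does not depend on Z.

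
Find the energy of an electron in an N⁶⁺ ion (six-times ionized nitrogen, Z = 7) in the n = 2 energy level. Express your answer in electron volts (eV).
-166.6698 eV

The energy levels of a hydrogen-like atom are given by:
E_n = -13.6057 Z² / n² eV  (with Z = 7 for N⁶⁺)

For n = 2:
E_2 = -13.6057 × 7² / 2²
E_2 = -13.6057 × 49 / 4
E_2 = -166.6698 eV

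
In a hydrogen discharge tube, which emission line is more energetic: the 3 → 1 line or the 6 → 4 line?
3 → 1

Calculate the energy for each transition:

Transition 3 → 1:
ΔE₁ = |E_1 - E_3| = |-13.6057/1² - (-13.6057/3²)|
ΔE₁ = |-13.605700000 - (-1.511744444)| = 12.093956 eV

Transition 6 → 4:
ΔE₂ = |E_4 - E_6| = |-13.6057/4² - (-13.6057/6²)|
ΔE₂ = |-0.850356250 - (-0.377936111)| = 0.472420 eV

Since 12.093956 eV > 0.472420 eV, the transition 3 → 1 emits the more energetic photon.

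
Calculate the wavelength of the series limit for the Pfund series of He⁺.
569.54 nm

The series limit corresponds to the transition from n = ∞ to n = 5.
This is the highest energy (shortest wavelength) transition in the Pfund series.

E_∞ = 0 eV
E_5 = -13.6057 × 2² / 5² = -2.176912 eV

Energy at series limit:
ΔE = E_∞ - E_5 = 0 - (-2.176912) = 2.176912 eV
λ = hc/E = 1239.84 eV·nm / 2.176912 eV = 569.54 nm

This energy equals the ionization energy from the n = 5 state of He⁺.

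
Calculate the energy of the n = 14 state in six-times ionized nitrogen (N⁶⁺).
-3.40 eV

For hydrogen-like ions, the energy levels scale with Z²:
E_n = -13.6057 Z² / n² eV

For N⁶⁺ (Z = 7) at n = 14:
E_14 = -13.6057 × 7² / 14²
E_14 = -13.6057 × 49 / 196
E_14 = -666.6793 / 196
E_14 = -3.40 eV

The energy is 49 times more negative than hydrogen at the same n due to the stronger nuclear charge.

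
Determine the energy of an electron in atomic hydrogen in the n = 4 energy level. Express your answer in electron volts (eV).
-0.850 eV

The energy levels of a hydrogen-like atom are given by:
E_n = -13.6057 eV / n²

For n = 4:
E_4 = -13.6057 eV / 4²
E_4 = -13.6057 eV / 16
E_4 = -0.850 eV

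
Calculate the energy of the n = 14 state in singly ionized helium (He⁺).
-0.27767 eV

For hydrogen-like ions, the energy levels scale with Z²:
E_n = -13.6057 Z² / n² eV

For He⁺ (Z = 2) at n = 14:
E_14 = -13.6057 × 2² / 14²
E_14 = -13.6057 × 4 / 196
E_14 = -54.4228 / 196
E_14 = -0.27767 eV

The energy is 4 times more negative than hydrogen at the same n due to the stronger nuclear charge.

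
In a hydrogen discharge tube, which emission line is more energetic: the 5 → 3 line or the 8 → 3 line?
8 → 3

Calculate the energy for each transition:

Transition 5 → 3:
ΔE₁ = |E_3 - E_5| = |-13.6057/3² - (-13.6057/5²)|
ΔE₁ = |-1.511744444 - (-0.544228000)| = 0.967516 eV

Transition 8 → 3:
ΔE₂ = |E_3 - E_8| = |-13.6057/3² - (-13.6057/8²)|
ΔE₂ = |-1.511744444 - (-0.212589063)| = 1.299155 eV

Since 1.299155 eV > 0.967516 eV, the transition 8 → 3 emits the more energetic photon.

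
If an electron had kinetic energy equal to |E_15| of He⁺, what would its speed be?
2.917e+05 m/s (or 0.10% of c)

The binding energy at n = 15 for He⁺ is:
E_15 = -13.6057 × 2²/15² = -0.2418791 eV
|E_15| = 0.2418791 eV

Convert to Joules:
KE = 0.2418791 eV × (1.602177 × 10⁻¹⁹ J/eV) = 3.87533e-20 J

Using KE = ½mv²:
v = √(2·KE/m_e)
v = √(2 × 3.87533e-20 J / 9.10938 × 10⁻³¹ kg)
v = 2.917e+05 m/s

This is approximately 0.10% the speed of light.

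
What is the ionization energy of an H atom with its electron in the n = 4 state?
0.8504 eV

The ionization energy is the energy needed to remove the electron completely (n → ∞).

For hydrogen, E_n = -13.6057 eV / n².

At n = 4: E_4 = -13.6057 / 4² = -0.8503563 eV
At n = ∞: E_∞ = 0 eV

Ionization energy = E_∞ - E_4 = 0 - (-0.8503563) = 0.8503563 eV
Ionization energy ≈ 0.8504 eV

This is also called the binding energy of the electron in state n = 4.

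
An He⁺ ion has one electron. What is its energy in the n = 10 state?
-0.544228 eV

For hydrogen-like ions, the energy levels scale with Z²:
E_n = -13.6057 Z² / n² eV

For He⁺ (Z = 2) at n = 10:
E_10 = -13.6057 × 2² / 10²
E_10 = -13.6057 × 4 / 100
E_10 = -54.4228 / 100
E_10 = -0.544228 eV

The energy is 4 times more negative than hydrogen at the same n due to the stronger nuclear charge.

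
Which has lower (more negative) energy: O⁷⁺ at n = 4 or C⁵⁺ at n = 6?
O⁷⁺ at n = 4 (E = -54.4228 eV)

Using E_n = -13.6057 Z² / n² eV:

O⁷⁺ (Z = 8) at n = 4:
E = -13.6057 × 8² / 4² = -13.6057 × 64 / 16 = -54.4228000 eV

C⁵⁺ (Z = 6) at n = 6:
E = -13.6057 × 6² / 6² = -13.6057 × 36 / 36 = -13.6057000 eV

Since -54.4228000 eV < -13.6057000 eV,
O⁷⁺ at n = 4 is more tightly bound (requires more energy to ionize).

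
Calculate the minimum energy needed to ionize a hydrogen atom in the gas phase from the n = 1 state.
13.61 eV

The ionization energy is the energy needed to remove the electron completely (n → ∞).

For hydrogen, E_n = -13.6057 eV / n².

At n = 1: E_1 = -13.6057 / 1² = -13.60570 eV
At n = ∞: E_∞ = 0 eV

Ionization energy = E_∞ - E_1 = 0 - (-13.60570) = 13.60570 eV
Ionization energy ≈ 13.61 eV

This is also called the binding energy of the electron in state n = 1.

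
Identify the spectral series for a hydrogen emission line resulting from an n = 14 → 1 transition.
Lyman series

The spectral series in hydrogen are named based on the final (lower) energy level:
- Lyman series: n_final = 1 (ultraviolet)
- Balmer series: n_final = 2 (visible/near-UV)
- Paschen series: n_final = 3 (infrared)
- Brackett series: n_final = 4 (infrared)
- Pfund series: n_final = 5 (far infrared)

Since this transition ends at n = 1, it belongs to the Lyman series.

For reference, this 14 → 1 line has photon energy
ΔE = 13.6057 eV × (1/1² - 1/14²) = 13.53628 eV,
corresponding to wavelength λ = hc/ΔE = 1239.84 eV·nm / 13.53628 eV = 91.594 nm in the ultraviolet region.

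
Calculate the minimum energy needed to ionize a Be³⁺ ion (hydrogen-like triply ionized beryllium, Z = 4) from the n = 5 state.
8.71 eV

The ionization energy is the energy needed to remove the electron completely (n → ∞).

For a hydrogen-like ion with Z = 4, E_n = -13.6057 Z² / n² eV.

At n = 5: E_5 = -13.6057 × 4² / 5² = -8.70765 eV
At n = ∞: E_∞ = 0 eV

Ionization energy = E_∞ - E_5 = 0 - (-8.70765) = 8.70765 eV
Ionization energy ≈ 8.71 eV

This is also called the binding energy of the electron in state n = 5.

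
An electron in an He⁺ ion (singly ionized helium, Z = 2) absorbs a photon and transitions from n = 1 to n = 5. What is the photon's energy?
52.246 eV

The energy levels of a hydrogen-like atom are E_n = -13.6057 Z² eV / n².

Energy at n = 1: E_1 = -13.6057 × 2² / 1² = -54.422800 eV
Energy at n = 5: E_5 = -13.6057 × 2² / 5² = -2.176912 eV

The excitation energy is the difference:
ΔE = E_5 - E_1
ΔE = -2.176912 - (-54.422800)
ΔE = 52.246 eV

Since this is positive, energy must be absorbed (photon absorption).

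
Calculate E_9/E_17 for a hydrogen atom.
3.57

Using E_n = -13.6057 Z² / n² eV with Z = 1:

E_9 = -13.6057 / 9² = -13.6057 / 81 = -0.16797160 eV
E_17 = -13.6057 / 17² = -13.6057 / 289 = -0.04707855 eV

The ratio is:
E_9/E_17 = (-0.16797160) / (-0.04707855)
E_9/E_17 = (-13.6057/81) / (-13.6057/289)
E_9/E_17 = 289/81
E_9/E_17 = 3.57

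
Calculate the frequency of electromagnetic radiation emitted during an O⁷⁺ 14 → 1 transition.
2.0948e+17 Hz

First, find the transition energy:
E_14 = -13.6057 × 8² / 14² = -4.44268 eV
E_1 = -13.6057 × 8² / 1² = -870.76480 eV
|ΔE| = |E_1 - E_14| = 866.32212 eV

Convert to Joules: E = 866.32212 eV × (1.602177 × 10⁻¹⁹ J/eV) = 1.388001e-16 J

Using E = hf:
f = E/h = 1.388001e-16 J / (6.62607 × 10⁻³⁴ J·s)
f = 2.0948e+17 Hz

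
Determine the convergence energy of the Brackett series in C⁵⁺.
30.61 eV

The series limit corresponds to the transition from n = ∞ to n = 4.
This is the highest energy (shortest wavelength) transition in the Brackett series.

E_∞ = 0 eV
E_4 = -13.6057 × 6² / 4² = -30.61 eV

Energy at series limit:
ΔE = E_∞ - E_4 = 0 - (-30.61) = 30.61 eV

This energy equals the ionization energy from the n = 4 state of C⁵⁺.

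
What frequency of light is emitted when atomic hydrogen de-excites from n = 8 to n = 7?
1.574e+13 Hz

First, find the transition energy:
E_8 = -13.6057 / 8² = -0.21258906 eV
E_7 = -13.6057 / 7² = -0.27766735 eV
|ΔE| = |E_7 - E_8| = 0.06507829 eV

Convert to Joules: E = 0.06507829 eV × (1.602177 × 10⁻¹⁹ J/eV) = 1.04267e-20 J

Using E = hf:
f = E/h = 1.04267e-20 J / (6.62607 × 10⁻³⁴ J·s)
f = 1.574e+13 Hz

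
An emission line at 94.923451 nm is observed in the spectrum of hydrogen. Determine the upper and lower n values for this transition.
n = 5 → n = 1

First, find the photon energy from the wavelength (hc = 1239.84 eV·nm):
E = hc/λ = 1239.84 eV·nm / 94.923451 nm = 13.061472 eV

The energy levels of hydrogen satisfy E_n = -13.6057 / n² eV, so an emission n_i → n_f releases
ΔE = 13.6057 × (1/n_f² − 1/n_i²) eV.

Setting ΔE equal to the photon energy:
1/n_f² − 1/n_i² = 13.061472 / 13.6057 = 0.96000000

Since 1/n_i² must be positive, we need 1/n_f² > 0.96000000, i.e. n_f ≤ 1. For each allowed n_f, solve n_i = (1/n_f² − 0.96000000)^(−1/2) and check whether it is a whole number:
  n_f = 1: 1/n_i² = 1.00000000 − 0.96000000 = 0.04000000 → n_i = 5.000  → integer, n_i = 5 ✓

Only n_f = 1 gives an integer upper level, n_i = 5.

The transition is from n = 5 to n = 1 (emission).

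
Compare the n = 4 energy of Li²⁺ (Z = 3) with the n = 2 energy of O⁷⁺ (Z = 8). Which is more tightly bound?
O⁷⁺ at n = 2 (E = -217.69 eV)

Using E_n = -13.6057 Z² / n² eV:

Li²⁺ (Z = 3) at n = 4:
E = -13.6057 × 3² / 4² = -13.6057 × 9 / 16 = -7.65321 eV

O⁷⁺ (Z = 8) at n = 2:
E = -13.6057 × 8² / 2² = -13.6057 × 64 / 4 = -217.69120 eV

Since -217.69120 eV < -7.65321 eV,
O⁷⁺ at n = 2 is more tightly bound (requires more energy to ionize).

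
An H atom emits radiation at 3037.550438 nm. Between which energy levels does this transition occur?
n = 10 → n = 5

First, find the photon energy from the wavelength (hc = 1239.84 eV·nm):
E = hc/λ = 1239.84 eV·nm / 3037.550438 nm = 0.40817100 eV

The energy levels of hydrogen satisfy E_n = -13.6057 / n² eV, so an emission n_i → n_f releases
ΔE = 13.6057 × (1/n_f² − 1/n_i²) eV.

Setting ΔE equal to the photon energy:
1/n_f² − 1/n_i² = 0.40817100 / 13.6057 = 0.030000000

Since 1/n_i² must be positive, we need 1/n_f² > 0.030000000, i.e. n_f ≤ 5. For each allowed n_f, solve n_i = (1/n_f² − 0.030000000)^(−1/2) and check whether it is a whole number:
  n_f = 1: 1/n_i² = 1.000000000 − 0.030000000 = 0.970000000 → n_i = 1.015  (not an integer) ✗
  n_f = 2: 1/n_i² = 0.250000000 − 0.030000000 = 0.220000000 → n_i = 2.132  (not an integer) ✗
  n_f = 3: 1/n_i² = 0.111111111 − 0.030000000 = 0.081111111 → n_i = 3.511  (not an integer) ✗
  n_f = 4: 1/n_i² = 0.062500000 − 0.030000000 = 0.032500000 → n_i = 5.547  (not an integer) ✗
  n_f = 5: 1/n_i² = 0.040000000 − 0.030000000 = 0.010000000 → n_i = 10.000  → integer, n_i = 10 ✓

Only n_f = 5 gives an integer upper level, n_i = 10.

The transition is from n = 10 to n = 5 (emission).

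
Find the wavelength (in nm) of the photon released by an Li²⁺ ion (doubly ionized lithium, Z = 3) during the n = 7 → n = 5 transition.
516.805 nm

First, find the transition energy using E_n = -13.6057 Z² / n² eV:
E_7 = -13.6057 × 3² / 7² = -2.4990061 eV
E_5 = -13.6057 × 3² / 5² = -4.8980520 eV

Photon energy: |ΔE| = |E_5 - E_7| = 2.3990459 eV

Convert to wavelength using E = hc/λ with hc = 1239.84 eV·nm:
λ = hc/E = 1239.84 eV·nm / 2.3990459 eV
λ = 516.805 nm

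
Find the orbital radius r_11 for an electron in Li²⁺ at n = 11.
2.1343 nm (or 21.3435 Å)

The Bohr radius formula is:
r_n = n² a₀ / Z

where a₀ = 0.0529177 nm is the Bohr radius.

For Li²⁺ (Z = 3) at n = 11:
r_11 = 11² × 0.0529177 nm / 3
r_11 = 121 × 0.0529177 nm / 3
r_11 = 6.40304 nm / 3
r_11 = 2.1343 nm

The electron orbits at approximately 2.1343 nm from the nucleus.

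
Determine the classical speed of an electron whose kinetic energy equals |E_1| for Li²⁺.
6.56308e+06 m/s (or 2.1892% of c)

The binding energy at n = 1 for Li²⁺ is:
E_1 = -13.6057 × 3²/1² = -122.451300 eV
|E_1| = 122.451300 eV

Convert to Joules:
KE = 122.451300 eV × (1.602177 × 10⁻¹⁹ J/eV) = 1.9618866e-17 J

Using KE = ½mv²:
v = √(2·KE/m_e)
v = √(2 × 1.9618866e-17 J / 9.10938 × 10⁻³¹ kg)
v = 6.56308e+06 m/s

This is approximately 2.1892% the speed of light.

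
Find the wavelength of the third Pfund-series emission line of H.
3738.5236 nm

The lines of a series are numbered from the longest wavelength (smallest ΔE) outward; the third line is the transition from n = n_f + 3 to n_f.
The Pfund series has all transitions ending at n_f = 5.

For H, the third line (γ-line) is the jump from n = 8 to n = 5:
E_8 = -13.6057 / 8² = -0.2125890625 eV
E_5 = -13.6057 / 5² = -0.5442280000 eV
ΔE = E_8 - E_5 = 0.3316389375 eV

λ = hc/E = 1239.84 eV·nm / 0.3316389375 eV
λ = 3738.5236 nm

This is the γ-line of the Pfund series in H.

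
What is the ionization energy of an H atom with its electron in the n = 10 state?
0.136057 eV

The ionization energy is the energy needed to remove the electron completely (n → ∞).

For hydrogen, E_n = -13.6057 eV / n².

At n = 10: E_10 = -13.6057 / 10² = -0.136057000 eV
At n = ∞: E_∞ = 0 eV

Ionization energy = E_∞ - E_10 = 0 - (-0.136057000) = 0.136057000 eV
Ionization energy ≈ 0.136057 eV

This is also called the binding energy of the electron in state n = 10.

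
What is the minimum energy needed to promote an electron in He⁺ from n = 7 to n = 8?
0.26031 eV

The energy levels of a hydrogen-like atom are E_n = -13.6057 Z² eV / n².

Energy at n = 7: E_7 = -13.6057 × 2² / 7² = -1.11066939 eV
Energy at n = 8: E_8 = -13.6057 × 2² / 8² = -0.85035625 eV

The excitation energy is the difference:
ΔE = E_8 - E_7
ΔE = -0.85035625 - (-1.11066939)
ΔE = 0.26031 eV

Since this is positive, energy must be absorbed (photon absorption).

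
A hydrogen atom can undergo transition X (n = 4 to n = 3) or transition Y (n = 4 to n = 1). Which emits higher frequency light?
4 → 1

Calculate the energy for each transition:

Transition 4 → 3:
ΔE₁ = |E_3 - E_4| = |-13.6057/3² - (-13.6057/4²)|
ΔE₁ = |-1.51174444 - (-0.85035625)| = 0.66139 eV

Transition 4 → 1:
ΔE₂ = |E_1 - E_4| = |-13.6057/1² - (-13.6057/4²)|
ΔE₂ = |-13.60570000 - (-0.85035625)| = 12.75534 eV

Since 12.75534 eV > 0.66139 eV, the transition 4 → 1 emits the more energetic photon.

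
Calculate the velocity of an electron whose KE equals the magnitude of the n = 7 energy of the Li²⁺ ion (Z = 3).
9.3758e+05 m/s (or 0.313% of c)

The binding energy at n = 7 for Li²⁺ is:
E_7 = -13.6057 × 3²/7² = -2.4990061 eV
|E_7| = 2.4990061 eV

Convert to Joules:
KE = 2.4990061 eV × (1.602177 × 10⁻¹⁹ J/eV) = 4.003850e-19 J

Using KE = ½mv²:
v = √(2·KE/m_e)
v = √(2 × 4.003850e-19 J / 9.10938 × 10⁻³¹ kg)
v = 9.3758e+05 m/s

This is approximately 0.313% the speed of light.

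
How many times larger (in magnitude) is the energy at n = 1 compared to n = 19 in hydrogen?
361.00

Using E_n = -13.6057 Z² / n² eV with Z = 1:

E_1 = -13.6057 / 1² = -13.6057 / 1 = -13.60570000 eV
E_19 = -13.6057 / 19² = -13.6057 / 361 = -0.03768892 eV

The ratio is:
E_1/E_19 = (-13.60570000) / (-0.03768892)
E_1/E_19 = (-13.6057/1) / (-13.6057/361)
E_1/E_19 = 361/1
E_1/E_19 = 361.00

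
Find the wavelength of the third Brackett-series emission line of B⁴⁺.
86.59780 nm

The lines of a series are numbered from the longest wavelength (smallest ΔE) outward; the third line is the transition from n = n_f + 3 to n_f.
The Brackett series has all transitions ending at n_f = 4.

For B⁴⁺ (Z = 5), the third line (γ-line) is the jump from n = 7 to n = 4:
E_7 = -13.6057 × 5² / 7² = -6.9416837 eV
E_4 = -13.6057 × 5² / 4² = -21.2589063 eV
ΔE = E_7 - E_4 = 14.3172226 eV

λ = hc/E = 1239.84 eV·nm / 14.3172226 eV
λ = 86.59780 nm

This is the γ-line of the Brackett series in B⁴⁺.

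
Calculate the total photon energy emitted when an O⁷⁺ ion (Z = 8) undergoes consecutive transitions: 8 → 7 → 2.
204.086 eV

The energy levels of O⁷⁺ are E_n = -13.6057 × 8² / n² eV.

First transition (8 → 7):
ΔE₁ = |E_7 - E_8|
ΔE₁ = |-17.770710204 - (-13.605700000)| = 4.165010 eV

Second transition (7 → 2):
ΔE₂ = |E_2 - E_7|
ΔE₂ = |-217.691200000 - (-17.770710204)| = 199.920490 eV

Total energy released:
E_total = ΔE₁ + ΔE₂ = 4.165010 + 199.920490 = 204.086 eV

Note: This equals the direct transition 8 → 2: 204.086 eV ✓
Energy is conserved regardless of the path taken.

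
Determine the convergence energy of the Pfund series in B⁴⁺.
13.60570 eV

The series limit corresponds to the transition from n = ∞ to n = 5.
This is the highest energy (shortest wavelength) transition in the Pfund series.

E_∞ = 0 eV
E_5 = -13.6057 × 5² / 5² = -13.60570 eV

Energy at series limit:
ΔE = E_∞ - E_5 = 0 - (-13.60570) = 13.60570 eV

This energy equals the ionization energy from the n = 5 state of B⁴⁺.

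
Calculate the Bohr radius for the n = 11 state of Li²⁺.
2.1343 nm (or 21.3435 Å)

The Bohr radius formula is:
r_n = n² a₀ / Z

where a₀ = 0.0529177 nm is the Bohr radius.

For Li²⁺ (Z = 3) at n = 11:
r_11 = 11² × 0.0529177 nm / 3
r_11 = 121 × 0.0529177 nm / 3
r_11 = 6.40304 nm / 3
r_11 = 2.1343 nm

The electron orbits at approximately 2.1343 nm from the nucleus.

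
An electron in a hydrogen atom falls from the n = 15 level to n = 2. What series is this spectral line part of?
Balmer series

The spectral series in hydrogen are named based on the final (lower) energy level:
- Lyman series: n_final = 1 (ultraviolet)
- Balmer series: n_final = 2 (visible/near-UV)
- Paschen series: n_final = 3 (infrared)
- Brackett series: n_final = 4 (infrared)
- Pfund series: n_final = 5 (far infrared)

Since this transition ends at n = 2, it belongs to the Balmer series.

For reference, this 15 → 2 line has photon energy
ΔE = 13.6057 eV × (1/2² - 1/15²) = 3.34095522 eV,
corresponding to wavelength λ = hc/ΔE = 1239.84 eV·nm / 3.34095522 eV = 371.1034 nm in the visible/near-UV region.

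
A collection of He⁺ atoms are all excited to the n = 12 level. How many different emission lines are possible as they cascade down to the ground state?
66

The electron can occupy levels n = 1, 2, ..., 12 during de-excitation — that is m = 12 - 1 + 1 = 12 distinct levels.

The number of distinct spectral lines equals the number of ways to choose 2 of these m levels (each pair gives one possible emission transition):

Number of lines = m(m-1)/2 = 12×11/2 = 66

These correspond to all possible transitions between the 12 levels:
12 → 11, 12 → 10, 12 → 9, 12 → 8, 12 → 7, 12 → 6, 12 → 5, 12 → 4...

Each transition produces a photon with a unique energy (and thus wavelength). This count does not depend on Z.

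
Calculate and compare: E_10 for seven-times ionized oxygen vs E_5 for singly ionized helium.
O⁷⁺ at n = 10 (E = -8.707648 eV)

Using E_n = -13.6057 Z² / n² eV:

O⁷⁺ (Z = 8) at n = 10:
E = -13.6057 × 8² / 10² = -13.6057 × 64 / 100 = -8.707648000 eV

He⁺ (Z = 2) at n = 5:
E = -13.6057 × 2² / 5² = -13.6057 × 4 / 25 = -2.176912000 eV

Since -8.707648000 eV < -2.176912000 eV,
O⁷⁺ at n = 10 is more tightly bound (requires more energy to ionize).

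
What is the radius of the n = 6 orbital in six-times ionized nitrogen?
0.2721 nm (or 2.7215 Å)

The Bohr radius formula is:
r_n = n² a₀ / Z

where a₀ = 0.0529177 nm is the Bohr radius.

For N⁶⁺ (Z = 7) at n = 6:
r_6 = 6² × 0.0529177 nm / 7
r_6 = 36 × 0.0529177 nm / 7
r_6 = 1.90504 nm / 7
r_6 = 0.2721 nm

The electron orbits at approximately 0.2721 nm from the nucleus.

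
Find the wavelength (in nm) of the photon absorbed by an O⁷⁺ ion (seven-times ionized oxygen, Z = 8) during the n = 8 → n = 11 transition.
193.444002 nm

First, find the transition energy using E_n = -13.6057 Z² / n² eV:
E_8 = -13.6057 × 8² / 8² = -13.6057000000 eV
E_11 = -13.6057 × 8² / 11² = -7.1964033058 eV

Photon energy: |ΔE| = |E_11 - E_8| = 6.4092966942 eV

Convert to wavelength using E = hc/λ with hc = 1239.84 eV·nm:
λ = hc/E = 1239.84 eV·nm / 6.4092966942 eV
λ = 193.444002 nm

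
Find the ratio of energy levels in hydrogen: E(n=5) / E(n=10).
4.0000

Using E_n = -13.6057 Z² / n² eV with Z = 1:

E_5 = -13.6057 / 5² = -13.6057 / 25 = -0.5442280000 eV
E_10 = -13.6057 / 10² = -13.6057 / 100 = -0.1360570000 eV

The ratio is:
E_5/E_10 = (-0.5442280000) / (-0.1360570000)
E_5/E_10 = (-13.6057/25) / (-13.6057/100)
E_5/E_10 = 100/25
E_5/E_10 = 4.0000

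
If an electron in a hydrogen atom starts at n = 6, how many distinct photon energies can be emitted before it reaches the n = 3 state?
6

The electron can occupy levels n = 3, 4, ..., 6 during de-excitation — that is m = 6 - 3 + 1 = 4 distinct levels.

The number of distinct spectral lines equals the number of ways to choose 2 of these m levels (each pair gives one possible emission transition):

Number of lines = m(m-1)/2 = 4×3/2 = 6

These correspond to all possible transitions between the 4 levels:
6 → 5, 6 → 4, 6 → 3, 5 → 4, 5 → 3, 4 → 3

Each transition produces a photon with a unique energy (and thus wavelength). This count does not depend on Z.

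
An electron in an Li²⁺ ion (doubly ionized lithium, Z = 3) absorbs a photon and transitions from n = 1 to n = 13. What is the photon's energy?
121.73 eV

The energy levels of a hydrogen-like atom are E_n = -13.6057 Z² eV / n².

Energy at n = 1: E_1 = -13.6057 × 3² / 1² = -122.45130 eV
Energy at n = 13: E_13 = -13.6057 × 3² / 13² = -0.72456 eV

The excitation energy is the difference:
ΔE = E_13 - E_1
ΔE = -0.72456 - (-122.45130)
ΔE = 121.73 eV

Since this is positive, energy must be absorbed (photon absorption).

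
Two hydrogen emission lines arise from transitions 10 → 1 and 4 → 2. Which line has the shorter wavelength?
10 → 1

Calculate the energy for each transition:

Transition 10 → 1:
ΔE₁ = |E_1 - E_10| = |-13.6057/1² - (-13.6057/10²)|
ΔE₁ = |-13.6057000000 - (-0.1360570000)| = 13.4696430 eV

Transition 4 → 2:
ΔE₂ = |E_2 - E_4| = |-13.6057/2² - (-13.6057/4²)|
ΔE₂ = |-3.4014250000 - (-0.8503562500)| = 2.5510688 eV

Since 13.4696430 eV > 2.5510688 eV, the transition 10 → 1 emits the more energetic photon.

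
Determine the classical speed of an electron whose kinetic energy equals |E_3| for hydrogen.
7.292e+05 m/s (or 0.2432% of c)

The binding energy at n = 3 for hydrogen is:
E_3 = -13.6057/3² = -1.511744 eV
|E_3| = 1.511744 eV

Convert to Joules:
KE = 1.511744 eV × (1.602177 × 10⁻¹⁹ J/eV) = 2.42208e-19 J

Using KE = ½mv²:
v = √(2·KE/m_e)
v = √(2 × 2.42208e-19 J / 9.10938 × 10⁻³¹ kg)
v = 7.292e+05 m/s

This is approximately 0.2432% the speed of light.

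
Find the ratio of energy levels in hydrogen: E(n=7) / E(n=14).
4.00000

Using E_n = -13.6057 Z² / n² eV with Z = 1:

E_7 = -13.6057 / 7² = -13.6057 / 49 = -0.27766734694 eV
E_14 = -13.6057 / 14² = -13.6057 / 196 = -0.06941683673 eV

The ratio is:
E_7/E_14 = (-0.27766734694) / (-0.06941683673)
E_7/E_14 = (-13.6057/49) / (-13.6057/196)
E_7/E_14 = 196/49
E_7/E_14 = 4.00000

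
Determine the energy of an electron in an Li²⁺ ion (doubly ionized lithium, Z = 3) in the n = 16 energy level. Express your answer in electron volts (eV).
-0.47833 eV

The energy levels of a hydrogen-like atom are given by:
E_n = -13.6057 Z² / n² eV  (with Z = 3 for Li²⁺)

For n = 16:
E_16 = -13.6057 × 3² / 16²
E_16 = -13.6057 × 9 / 256
E_16 = -0.47833 eV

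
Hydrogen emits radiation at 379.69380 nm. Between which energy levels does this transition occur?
n = 10 → n = 2

First, find the photon energy from the wavelength (hc = 1239.84 eV·nm):
E = hc/λ = 1239.84 eV·nm / 379.69380 nm = 3.2653680 eV

The energy levels of hydrogen satisfy E_n = -13.6057 / n² eV, so an emission n_i → n_f releases
ΔE = 13.6057 × (1/n_f² − 1/n_i²) eV.

Setting ΔE equal to the photon energy:
1/n_f² − 1/n_i² = 3.2653680 / 13.6057 = 0.24000000

Since 1/n_i² must be positive, we need 1/n_f² > 0.24000000, i.e. n_f ≤ 2. For each allowed n_f, solve n_i = (1/n_f² − 0.24000000)^(−1/2) and check whether it is a whole number:
  n_f = 1: 1/n_i² = 1.00000000 − 0.24000000 = 0.76000000 → n_i = 1.147  (not an integer) ✗
  n_f = 2: 1/n_i² = 0.25000000 − 0.24000000 = 0.01000000 → n_i = 10.000  → integer, n_i = 10 ✓

Only n_f = 2 gives an integer upper level, n_i = 10.

The transition is from n = 10 to n = 2 (emission).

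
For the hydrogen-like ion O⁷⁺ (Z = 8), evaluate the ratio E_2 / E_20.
100.00

Using E_n = -13.6057 Z² / n² eV with Z = 8:

E_2 = -13.6057 × 8² / 2² = -870.7648 / 4 = -217.69120000 eV
E_20 = -13.6057 × 8² / 20² = -870.7648 / 400 = -2.17691200 eV

The ratio is:
E_2/E_20 = (-217.69120000) / (-2.17691200)
E_2/E_20 = (-870.7648/4) / (-870.7648/400)
E_2/E_20 = 400/4
E_2/E_20 = 100.00
(Note: the Z² factors cancel in the ratio.)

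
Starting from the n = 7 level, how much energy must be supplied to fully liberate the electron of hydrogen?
0.28 eV

The ionization energy is the energy needed to remove the electron completely (n → ∞).

For hydrogen, E_n = -13.6057 eV / n².

At n = 7: E_7 = -13.6057 / 7² = -0.27767 eV
At n = ∞: E_∞ = 0 eV

Ionization energy = E_∞ - E_7 = 0 - (-0.27767) = 0.27767 eV
Ionization energy ≈ 0.28 eV

This is also called the binding energy of the electron in state n = 7.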